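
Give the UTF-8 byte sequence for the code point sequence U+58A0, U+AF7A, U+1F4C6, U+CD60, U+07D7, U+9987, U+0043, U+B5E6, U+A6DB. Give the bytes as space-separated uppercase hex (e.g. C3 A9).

U+58A0: 3-byte form → E5 A2 A0.
U+AF7A: 3-byte form → EA BD BA.
U+1F4C6: 4-byte form → F0 9F 93 86.
U+CD60: 3-byte form → EC B5 A0.
U+07D7: 2-byte form → DF 97.
U+9987: 3-byte form → E9 A6 87.
U+0043: 1-byte form → 43.
U+B5E6: 3-byte form → EB 97 A6.
U+A6DB: 3-byte form → EA 9B 9B.
Concatenated (25 bytes): E5 A2 A0 EA BD BA F0 9F 93 86 EC B5 A0 DF 97 E9 A6 87 43 EB 97 A6 EA 9B 9B.

E5 A2 A0 EA BD BA F0 9F 93 86 EC B5 A0 DF 97 E9 A6 87 43 EB 97 A6 EA 9B 9B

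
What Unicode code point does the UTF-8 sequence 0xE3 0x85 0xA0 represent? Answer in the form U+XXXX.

Leading byte 0xE3 = 11100011 matches 1110xxxx → 3-byte sequence.
Byte 1: 0xE3 = 11100011, payload 0011 (4 bits).
Byte 2: 0x85 = 10000101 (10xxxxxx ✓), payload 000101.
Byte 3: 0xA0 = 10100000 (10xxxxxx ✓), payload 100000.
Concatenate: 0011000101100000 = 0x3160 (16 bits → U+3160).

U+3160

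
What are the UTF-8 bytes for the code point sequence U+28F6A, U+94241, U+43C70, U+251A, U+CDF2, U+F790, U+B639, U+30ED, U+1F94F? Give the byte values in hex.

U+28F6A: 4-byte form → F0 A8 BD AA.
U+94241: 4-byte form → F2 94 89 81.
U+43C70: 4-byte form → F1 83 B1 B0.
U+251A: 3-byte form → E2 94 9A.
U+CDF2: 3-byte form → EC B7 B2.
U+F790: 3-byte form → EF 9E 90.
U+B639: 3-byte form → EB 98 B9.
U+30ED: 3-byte form → E3 83 AD.
U+1F94F: 4-byte form → F0 9F A5 8F.
Concatenated (31 bytes): F0 A8 BD AA F2 94 89 81 F1 83 B1 B0 E2 94 9A EC B7 B2 EF 9E 90 EB 98 B9 E3 83 AD F0 9F A5 8F.

F0 A8 BD AA F2 94 89 81 F1 83 B1 B0 E2 94 9A EC B7 B2 EF 9E 90 EB 98 B9 E3 83 AD F0 9F A5 8F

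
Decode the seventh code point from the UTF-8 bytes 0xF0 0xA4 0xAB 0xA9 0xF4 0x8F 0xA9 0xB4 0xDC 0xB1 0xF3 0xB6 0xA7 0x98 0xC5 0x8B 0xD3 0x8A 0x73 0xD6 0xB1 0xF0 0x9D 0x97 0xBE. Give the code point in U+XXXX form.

Offset 0: leading byte 0xF0 = 11110000 → 4-byte char #1 = F0 A4 AB A9.
Offset 4: leading byte 0xF4 = 11110100 → 4-byte char #2 = F4 8F A9 B4.
Offset 8: leading byte 0xDC = 11011100 → 2-byte char #3 = DC B1.
Offset 10: leading byte 0xF3 = 11110011 → 4-byte char #4 = F3 B6 A7 98.
Offset 14: leading byte 0xC5 = 11000101 → 2-byte char #5 = C5 8B.
Offset 16: leading byte 0xD3 = 11010011 → 2-byte char #6 = D3 8A.
Offset 18: leading byte 0x73 = 01110011 → 1-byte char #7 = 73.
Leading byte 0x73 = 01110011 matches 0xxxxxxx → 1-byte sequence.
Byte 1: 0x73 = 01110011, payload 1110011 (7 bits).
Concatenate: 1110011 = 0x73 (7 bits → U+0073).

U+0073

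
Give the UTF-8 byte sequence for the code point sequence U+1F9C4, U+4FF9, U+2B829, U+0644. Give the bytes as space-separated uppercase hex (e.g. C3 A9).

F0 9F A7 84 E4 BF B9 F0 AB A0 A9 D9 84

U+1F9C4: 4-byte form → F0 9F A7 84.
U+4FF9: 3-byte form → E4 BF B9.
U+2B829: 4-byte form → F0 AB A0 A9.
U+0644: 2-byte form → D9 84.
Concatenated (13 bytes): F0 9F A7 84 E4 BF B9 F0 AB A0 A9 D9 84.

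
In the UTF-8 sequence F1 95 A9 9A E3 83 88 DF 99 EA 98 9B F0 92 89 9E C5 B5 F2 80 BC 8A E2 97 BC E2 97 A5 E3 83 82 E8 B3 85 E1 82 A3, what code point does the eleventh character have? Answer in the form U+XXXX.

Offset 0: leading byte 0xF1 = 11110001 → 4-byte char #1 = F1 95 A9 9A.
Offset 4: leading byte 0xE3 = 11100011 → 3-byte char #2 = E3 83 88.
Offset 7: leading byte 0xDF = 11011111 → 2-byte char #3 = DF 99.
Offset 9: leading byte 0xEA = 11101010 → 3-byte char #4 = EA 98 9B.
Offset 12: leading byte 0xF0 = 11110000 → 4-byte char #5 = F0 92 89 9E.
Offset 16: leading byte 0xC5 = 11000101 → 2-byte char #6 = C5 B5.
Offset 18: leading byte 0xF2 = 11110010 → 4-byte char #7 = F2 80 BC 8A.
Offset 22: leading byte 0xE2 = 11100010 → 3-byte char #8 = E2 97 BC.
Offset 25: leading byte 0xE2 = 11100010 → 3-byte char #9 = E2 97 A5.
Offset 28: leading byte 0xE3 = 11100011 → 3-byte char #10 = E3 83 82.
Offset 31: leading byte 0xE8 = 11101000 → 3-byte char #11 = E8 B3 85.
Leading byte 0xE8 = 11101000 matches 1110xxxx → 3-byte sequence.
Byte 1: 0xE8 = 11101000, payload 1000 (4 bits).
Byte 2: 0xB3 = 10110011 (10xxxxxx ✓), payload 110011.
Byte 3: 0x85 = 10000101 (10xxxxxx ✓), payload 000101.
Concatenate: 1000110011000101 = 0x8CC5 (16 bits → U+8CC5).

U+8CC5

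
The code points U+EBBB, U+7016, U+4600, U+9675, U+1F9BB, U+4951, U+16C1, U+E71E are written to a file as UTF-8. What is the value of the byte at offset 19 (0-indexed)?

0xE1

U+EBBB → 3-byte form EE AE BB at offsets 0–2.
U+7016 → 3-byte form E7 80 96 at offsets 3–5.
U+4600 → 3-byte form E4 98 80 at offsets 6–8.
U+9675 → 3-byte form E9 99 B5 at offsets 9–11.
U+1F9BB → 4-byte form F0 9F A6 BB at offsets 12–15.
U+4951 → 3-byte form E4 A5 91 at offsets 16–18.
U+16C1 → 3-byte form E1 9B 81 at offsets 19–21.
Offset 19 falls in char 7's range; it's byte 1 of E1 9B 81 = 0xE1.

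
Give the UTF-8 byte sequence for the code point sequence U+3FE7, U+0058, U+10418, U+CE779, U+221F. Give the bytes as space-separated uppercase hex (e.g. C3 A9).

U+3FE7: 3-byte form → E3 BF A7.
U+0058: 1-byte form → 58.
U+10418: 4-byte form → F0 90 90 98.
U+CE779: 4-byte form → F3 8E 9D B9.
U+221F: 3-byte form → E2 88 9F.
Concatenated (15 bytes): E3 BF A7 58 F0 90 90 98 F3 8E 9D B9 E2 88 9F.

E3 BF A7 58 F0 90 90 98 F3 8E 9D B9 E2 88 9F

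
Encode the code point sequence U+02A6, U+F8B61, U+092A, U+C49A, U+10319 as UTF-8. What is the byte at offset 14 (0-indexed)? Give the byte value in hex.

0x8C

U+02A6 → 2-byte form CA A6 at offsets 0–1.
U+F8B61 → 4-byte form F3 B8 AD A1 at offsets 2–5.
U+092A → 3-byte form E0 A4 AA at offsets 6–8.
U+C49A → 3-byte form EC 92 9A at offsets 9–11.
U+10319 → 4-byte form F0 90 8C 99 at offsets 12–15.
Offset 14 falls in char 5's range; it's byte 3 of F0 90 8C 99 = 0x8C.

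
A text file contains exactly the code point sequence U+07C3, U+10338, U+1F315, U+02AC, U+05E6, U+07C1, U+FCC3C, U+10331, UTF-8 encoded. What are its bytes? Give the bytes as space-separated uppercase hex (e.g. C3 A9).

U+07C3: 2-byte form → DF 83.
U+10338: 4-byte form → F0 90 8C B8.
U+1F315: 4-byte form → F0 9F 8C 95.
U+02AC: 2-byte form → CA AC.
U+05E6: 2-byte form → D7 A6.
U+07C1: 2-byte form → DF 81.
U+FCC3C: 4-byte form → F3 BC B0 BC.
U+10331: 4-byte form → F0 90 8C B1.
Concatenated (24 bytes): DF 83 F0 90 8C B8 F0 9F 8C 95 CA AC D7 A6 DF 81 F3 BC B0 BC F0 90 8C B1.

DF 83 F0 90 8C B8 F0 9F 8C 95 CA AC D7 A6 DF 81 F3 BC B0 BC F0 90 8C B1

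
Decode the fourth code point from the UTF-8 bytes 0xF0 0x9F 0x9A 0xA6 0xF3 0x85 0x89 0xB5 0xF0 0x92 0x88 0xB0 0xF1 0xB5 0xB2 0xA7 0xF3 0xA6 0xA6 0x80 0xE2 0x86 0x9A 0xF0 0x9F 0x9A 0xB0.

U+75CA7

Offset 0: leading byte 0xF0 = 11110000 → 4-byte char #1 = F0 9F 9A A6.
Offset 4: leading byte 0xF3 = 11110011 → 4-byte char #2 = F3 85 89 B5.
Offset 8: leading byte 0xF0 = 11110000 → 4-byte char #3 = F0 92 88 B0.
Offset 12: leading byte 0xF1 = 11110001 → 4-byte char #4 = F1 B5 B2 A7.
Leading byte 0xF1 = 11110001 matches 11110xxx → 4-byte sequence.
Byte 1: 0xF1 = 11110001, payload 001 (3 bits).
Byte 2: 0xB5 = 10110101 (10xxxxxx ✓), payload 110101.
Byte 3: 0xB2 = 10110010 (10xxxxxx ✓), payload 110010.
Byte 4: 0xA7 = 10100111 (10xxxxxx ✓), payload 100111.
Concatenate: 001110101110010100111 = 0x75CA7 (21 bits → U+75CA7).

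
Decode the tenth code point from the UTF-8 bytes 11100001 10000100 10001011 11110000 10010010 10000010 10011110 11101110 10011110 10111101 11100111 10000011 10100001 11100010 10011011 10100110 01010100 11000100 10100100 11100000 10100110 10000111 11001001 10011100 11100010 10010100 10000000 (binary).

Offset 0: leading byte 0xE1 = 11100001 → 3-byte char #1 = E1 84 8B.
Offset 3: leading byte 0xF0 = 11110000 → 4-byte char #2 = F0 92 82 9E.
Offset 7: leading byte 0xEE = 11101110 → 3-byte char #3 = EE 9E BD.
Offset 10: leading byte 0xE7 = 11100111 → 3-byte char #4 = E7 83 A1.
Offset 13: leading byte 0xE2 = 11100010 → 3-byte char #5 = E2 9B A6.
Offset 16: leading byte 0x54 = 01010100 → 1-byte char #6 = 54.
Offset 17: leading byte 0xC4 = 11000100 → 2-byte char #7 = C4 A4.
Offset 19: leading byte 0xE0 = 11100000 → 3-byte char #8 = E0 A6 87.
Offset 22: leading byte 0xC9 = 11001001 → 2-byte char #9 = C9 9C.
Offset 24: leading byte 0xE2 = 11100010 → 3-byte char #10 = E2 94 80.
Leading byte 0xE2 = 11100010 matches 1110xxxx → 3-byte sequence.
Byte 1: 0xE2 = 11100010, payload 0010 (4 bits).
Byte 2: 0x94 = 10010100 (10xxxxxx ✓), payload 010100.
Byte 3: 0x80 = 10000000 (10xxxxxx ✓), payload 000000.
Concatenate: 0010010100000000 = 0x2500 (16 bits → U+2500).

U+2500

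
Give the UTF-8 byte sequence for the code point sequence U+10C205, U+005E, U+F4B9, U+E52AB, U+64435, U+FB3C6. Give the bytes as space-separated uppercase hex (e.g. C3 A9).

F4 8C 88 85 5E EF 92 B9 F3 A5 8A AB F1 A4 90 B5 F3 BB 8F 86

U+10C205: 4-byte form → F4 8C 88 85.
U+005E: 1-byte form → 5E.
U+F4B9: 3-byte form → EF 92 B9.
U+E52AB: 4-byte form → F3 A5 8A AB.
U+64435: 4-byte form → F1 A4 90 B5.
U+FB3C6: 4-byte form → F3 BB 8F 86.
Concatenated (20 bytes): F4 8C 88 85 5E EF 92 B9 F3 A5 8A AB F1 A4 90 B5 F3 BB 8F 86.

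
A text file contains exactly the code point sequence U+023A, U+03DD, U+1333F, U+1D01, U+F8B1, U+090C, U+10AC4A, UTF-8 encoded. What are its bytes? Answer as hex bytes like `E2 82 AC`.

C8 BA CF 9D F0 93 8C BF E1 B4 81 EF A2 B1 E0 A4 8C F4 8A B1 8A

U+023A: 2-byte form → C8 BA.
U+03DD: 2-byte form → CF 9D.
U+1333F: 4-byte form → F0 93 8C BF.
U+1D01: 3-byte form → E1 B4 81.
U+F8B1: 3-byte form → EF A2 B1.
U+090C: 3-byte form → E0 A4 8C.
U+10AC4A: 4-byte form → F4 8A B1 8A.
Concatenated (21 bytes): C8 BA CF 9D F0 93 8C BF E1 B4 81 EF A2 B1 E0 A4 8C F4 8A B1 8A.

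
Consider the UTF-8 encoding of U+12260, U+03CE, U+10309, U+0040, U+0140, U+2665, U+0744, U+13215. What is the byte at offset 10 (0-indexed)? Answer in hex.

0x40

U+12260 → 4-byte form F0 92 89 A0 at offsets 0–3.
U+03CE → 2-byte form CF 8E at offsets 4–5.
U+10309 → 4-byte form F0 90 8C 89 at offsets 6–9.
U+0040 → 1-byte form 40 at offsets 10–10.
Offset 10 falls in char 4's range; it's byte 1 of 40 = 0x40.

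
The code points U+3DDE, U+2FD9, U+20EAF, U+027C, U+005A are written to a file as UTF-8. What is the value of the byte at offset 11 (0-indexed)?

U+3DDE → 3-byte form E3 B7 9E at offsets 0–2.
U+2FD9 → 3-byte form E2 BF 99 at offsets 3–5.
U+20EAF → 4-byte form F0 A0 BA AF at offsets 6–9.
U+027C → 2-byte form C9 BC at offsets 10–11.
Offset 11 falls in char 4's range; it's byte 2 of C9 BC = 0xBC.

0xBC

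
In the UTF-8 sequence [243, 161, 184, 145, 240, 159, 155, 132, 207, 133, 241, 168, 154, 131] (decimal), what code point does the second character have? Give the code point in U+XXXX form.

U+1F6C4

Offset 0: leading byte 0xF3 = 11110011 → 4-byte char #1 = F3 A1 B8 91.
Offset 4: leading byte 0xF0 = 11110000 → 4-byte char #2 = F0 9F 9B 84.
Leading byte 0xF0 = 11110000 matches 11110xxx → 4-byte sequence.
Byte 1: 0xF0 = 11110000, payload 000 (3 bits).
Byte 2: 0x9F = 10011111 (10xxxxxx ✓), payload 011111.
Byte 3: 0x9B = 10011011 (10xxxxxx ✓), payload 011011.
Byte 4: 0x84 = 10000100 (10xxxxxx ✓), payload 000100.
Concatenate: 000011111011011000100 = 0x1F6C4 (21 bits → U+1F6C4).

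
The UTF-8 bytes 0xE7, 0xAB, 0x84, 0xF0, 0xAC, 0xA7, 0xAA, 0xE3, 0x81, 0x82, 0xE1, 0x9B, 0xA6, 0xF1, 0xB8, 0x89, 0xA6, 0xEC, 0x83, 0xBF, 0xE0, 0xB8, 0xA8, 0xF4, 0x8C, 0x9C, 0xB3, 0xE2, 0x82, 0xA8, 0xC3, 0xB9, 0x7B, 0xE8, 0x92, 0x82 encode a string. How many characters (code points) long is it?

12

Byte at offset 0: 0xE7 = 11100111 → 3-byte char (#1). Advance 3.
Byte at offset 3: 0xF0 = 11110000 → 4-byte char (#2). Advance 4.
Byte at offset 7: 0xE3 = 11100011 → 3-byte char (#3). Advance 3.
Byte at offset 10: 0xE1 = 11100001 → 3-byte char (#4). Advance 3.
Byte at offset 13: 0xF1 = 11110001 → 4-byte char (#5). Advance 4.
Byte at offset 17: 0xEC = 11101100 → 3-byte char (#6). Advance 3.
Byte at offset 20: 0xE0 = 11100000 → 3-byte char (#7). Advance 3.
Byte at offset 23: 0xF4 = 11110100 → 4-byte char (#8). Advance 4.
Byte at offset 27: 0xE2 = 11100010 → 3-byte char (#9). Advance 3.
Byte at offset 30: 0xC3 = 11000011 → 2-byte char (#10). Advance 2.
Byte at offset 32: 0x7B = 01111011 → 1-byte char (#11). Advance 1.
Byte at offset 33: 0xE8 = 11101000 → 3-byte char (#12). Advance 3.
Reached end at offset 36 after 12 code points.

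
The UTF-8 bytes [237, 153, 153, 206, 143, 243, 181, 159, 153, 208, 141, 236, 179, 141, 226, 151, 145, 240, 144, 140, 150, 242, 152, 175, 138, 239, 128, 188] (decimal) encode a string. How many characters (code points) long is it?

Byte at offset 0: 0xED = 11101101 → 3-byte char (#1). Advance 3.
Byte at offset 3: 0xCE = 11001110 → 2-byte char (#2). Advance 2.
Byte at offset 5: 0xF3 = 11110011 → 4-byte char (#3). Advance 4.
Byte at offset 9: 0xD0 = 11010000 → 2-byte char (#4). Advance 2.
Byte at offset 11: 0xEC = 11101100 → 3-byte char (#5). Advance 3.
Byte at offset 14: 0xE2 = 11100010 → 3-byte char (#6). Advance 3.
Byte at offset 17: 0xF0 = 11110000 → 4-byte char (#7). Advance 4.
Byte at offset 21: 0xF2 = 11110010 → 4-byte char (#8). Advance 4.
Byte at offset 25: 0xEF = 11101111 → 3-byte char (#9). Advance 3.
Reached end at offset 28 after 9 code points.

9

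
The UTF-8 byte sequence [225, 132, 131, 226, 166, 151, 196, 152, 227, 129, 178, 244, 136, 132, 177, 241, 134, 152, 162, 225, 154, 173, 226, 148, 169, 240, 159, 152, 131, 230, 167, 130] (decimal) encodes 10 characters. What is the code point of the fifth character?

U+108131

Offset 0: leading byte 0xE1 = 11100001 → 3-byte char #1 = E1 84 83.
Offset 3: leading byte 0xE2 = 11100010 → 3-byte char #2 = E2 A6 97.
Offset 6: leading byte 0xC4 = 11000100 → 2-byte char #3 = C4 98.
Offset 8: leading byte 0xE3 = 11100011 → 3-byte char #4 = E3 81 B2.
Offset 11: leading byte 0xF4 = 11110100 → 4-byte char #5 = F4 88 84 B1.
Leading byte 0xF4 = 11110100 matches 11110xxx → 4-byte sequence.
Byte 1: 0xF4 = 11110100, payload 100 (3 bits).
Byte 2: 0x88 = 10001000 (10xxxxxx ✓), payload 001000.
Byte 3: 0x84 = 10000100 (10xxxxxx ✓), payload 000100.
Byte 4: 0xB1 = 10110001 (10xxxxxx ✓), payload 110001.
Concatenate: 100001000000100110001 = 0x108131 (21 bits → U+108131).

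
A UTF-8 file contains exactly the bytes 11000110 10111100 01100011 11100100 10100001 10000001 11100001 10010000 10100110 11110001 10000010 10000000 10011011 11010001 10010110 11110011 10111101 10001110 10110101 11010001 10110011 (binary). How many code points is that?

8

Byte at offset 0: 0xC6 = 11000110 → 2-byte char (#1). Advance 2.
Byte at offset 2: 0x63 = 01100011 → 1-byte char (#2). Advance 1.
Byte at offset 3: 0xE4 = 11100100 → 3-byte char (#3). Advance 3.
Byte at offset 6: 0xE1 = 11100001 → 3-byte char (#4). Advance 3.
Byte at offset 9: 0xF1 = 11110001 → 4-byte char (#5). Advance 4.
Byte at offset 13: 0xD1 = 11010001 → 2-byte char (#6). Advance 2.
Byte at offset 15: 0xF3 = 11110011 → 4-byte char (#7). Advance 4.
Byte at offset 19: 0xD1 = 11010001 → 2-byte char (#8). Advance 2.
Reached end at offset 21 after 8 code points.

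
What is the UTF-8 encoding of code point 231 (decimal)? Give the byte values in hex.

C3 A7

U+00E7 = 0xE7 = 231 decimal. In range U+0080–U+07FF → 2-byte form: 110xxxxx 10xxxxxx.
Binary (11 bits): 00011100111.
Split 5+6: 00011 | 100111.
Byte 1: 11000011 = 0xC3.
Byte 2: 10100111 = 0xA7.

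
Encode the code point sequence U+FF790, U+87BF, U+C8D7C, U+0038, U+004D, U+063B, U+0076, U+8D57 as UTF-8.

U+FF790: 4-byte form → F3 BF 9E 90.
U+87BF: 3-byte form → E8 9E BF.
U+C8D7C: 4-byte form → F3 88 B5 BC.
U+0038: 1-byte form → 38.
U+004D: 1-byte form → 4D.
U+063B: 2-byte form → D8 BB.
U+0076: 1-byte form → 76.
U+8D57: 3-byte form → E8 B5 97.
Concatenated (19 bytes): F3 BF 9E 90 E8 9E BF F3 88 B5 BC 38 4D D8 BB 76 E8 B5 97.

F3 BF 9E 90 E8 9E BF F3 88 B5 BC 38 4D D8 BB 76 E8 B5 97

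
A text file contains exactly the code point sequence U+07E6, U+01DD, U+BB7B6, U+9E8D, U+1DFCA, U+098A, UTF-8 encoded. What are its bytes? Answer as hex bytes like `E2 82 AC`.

U+07E6: 2-byte form → DF A6.
U+01DD: 2-byte form → C7 9D.
U+BB7B6: 4-byte form → F2 BB 9E B6.
U+9E8D: 3-byte form → E9 BA 8D.
U+1DFCA: 4-byte form → F0 9D BF 8A.
U+098A: 3-byte form → E0 A6 8A.
Concatenated (18 bytes): DF A6 C7 9D F2 BB 9E B6 E9 BA 8D F0 9D BF 8A E0 A6 8A.

DF A6 C7 9D F2 BB 9E B6 E9 BA 8D F0 9D BF 8A E0 A6 8A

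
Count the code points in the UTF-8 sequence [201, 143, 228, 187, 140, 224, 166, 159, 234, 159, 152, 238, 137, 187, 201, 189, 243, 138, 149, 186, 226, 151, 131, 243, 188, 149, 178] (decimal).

9

Byte at offset 0: 0xC9 = 11001001 → 2-byte char (#1). Advance 2.
Byte at offset 2: 0xE4 = 11100100 → 3-byte char (#2). Advance 3.
Byte at offset 5: 0xE0 = 11100000 → 3-byte char (#3). Advance 3.
Byte at offset 8: 0xEA = 11101010 → 3-byte char (#4). Advance 3.
Byte at offset 11: 0xEE = 11101110 → 3-byte char (#5). Advance 3.
Byte at offset 14: 0xC9 = 11001001 → 2-byte char (#6). Advance 2.
Byte at offset 16: 0xF3 = 11110011 → 4-byte char (#7). Advance 4.
Byte at offset 20: 0xE2 = 11100010 → 3-byte char (#8). Advance 3.
Byte at offset 23: 0xF3 = 11110011 → 4-byte char (#9). Advance 4.
Reached end at offset 27 after 9 code points.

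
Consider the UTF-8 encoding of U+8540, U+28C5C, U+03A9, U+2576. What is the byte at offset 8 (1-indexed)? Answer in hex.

1-indexed offset 8 is 0-indexed offset 7.
U+8540 → 3-byte form E8 95 80 at offsets 0–2.
U+28C5C → 4-byte form F0 A8 B1 9C at offsets 3–6.
U+03A9 → 2-byte form CE A9 at offsets 7–8.
Offset 7 falls in char 3's range; it's byte 1 of CE A9 = 0xCE.

0xCE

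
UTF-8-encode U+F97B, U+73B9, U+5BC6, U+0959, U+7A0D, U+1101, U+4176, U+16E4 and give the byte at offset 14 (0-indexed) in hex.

U+F97B → 3-byte form EF A5 BB at offsets 0–2.
U+73B9 → 3-byte form E7 8E B9 at offsets 3–5.
U+5BC6 → 3-byte form E5 AF 86 at offsets 6–8.
U+0959 → 3-byte form E0 A5 99 at offsets 9–11.
U+7A0D → 3-byte form E7 A8 8D at offsets 12–14.
Offset 14 falls in char 5's range; it's byte 3 of E7 A8 8D = 0x8D.

0x8D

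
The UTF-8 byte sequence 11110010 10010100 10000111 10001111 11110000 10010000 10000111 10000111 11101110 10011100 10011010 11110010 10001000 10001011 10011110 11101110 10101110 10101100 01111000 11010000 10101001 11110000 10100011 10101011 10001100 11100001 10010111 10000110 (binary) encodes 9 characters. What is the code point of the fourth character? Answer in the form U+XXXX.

U+882DE

Offset 0: leading byte 0xF2 = 11110010 → 4-byte char #1 = F2 94 87 8F.
Offset 4: leading byte 0xF0 = 11110000 → 4-byte char #2 = F0 90 87 87.
Offset 8: leading byte 0xEE = 11101110 → 3-byte char #3 = EE 9C 9A.
Offset 11: leading byte 0xF2 = 11110010 → 4-byte char #4 = F2 88 8B 9E.
Leading byte 0xF2 = 11110010 matches 11110xxx → 4-byte sequence.
Byte 1: 0xF2 = 11110010, payload 010 (3 bits).
Byte 2: 0x88 = 10001000 (10xxxxxx ✓), payload 001000.
Byte 3: 0x8B = 10001011 (10xxxxxx ✓), payload 001011.
Byte 4: 0x9E = 10011110 (10xxxxxx ✓), payload 011110.
Concatenate: 010001000001011011110 = 0x882DE (21 bits → U+882DE).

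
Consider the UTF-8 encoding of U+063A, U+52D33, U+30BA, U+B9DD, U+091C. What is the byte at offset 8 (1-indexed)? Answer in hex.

1-indexed offset 8 is 0-indexed offset 7.
U+063A → 2-byte form D8 BA at offsets 0–1.
U+52D33 → 4-byte form F1 92 B4 B3 at offsets 2–5.
U+30BA → 3-byte form E3 82 BA at offsets 6–8.
Offset 7 falls in char 3's range; it's byte 2 of E3 82 BA = 0x82.

0x82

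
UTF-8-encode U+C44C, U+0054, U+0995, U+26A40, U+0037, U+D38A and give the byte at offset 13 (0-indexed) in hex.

U+C44C → 3-byte form EC 91 8C at offsets 0–2.
U+0054 → 1-byte form 54 at offsets 3–3.
U+0995 → 3-byte form E0 A6 95 at offsets 4–6.
U+26A40 → 4-byte form F0 A6 A9 80 at offsets 7–10.
U+0037 → 1-byte form 37 at offsets 11–11.
U+D38A → 3-byte form ED 8E 8A at offsets 12–14.
Offset 13 falls in char 6's range; it's byte 2 of ED 8E 8A = 0x8E.

0x8E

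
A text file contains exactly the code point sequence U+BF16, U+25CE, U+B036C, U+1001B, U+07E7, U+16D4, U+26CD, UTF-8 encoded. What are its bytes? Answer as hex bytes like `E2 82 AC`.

U+BF16: 3-byte form → EB BC 96.
U+25CE: 3-byte form → E2 97 8E.
U+B036C: 4-byte form → F2 B0 8D AC.
U+1001B: 4-byte form → F0 90 80 9B.
U+07E7: 2-byte form → DF A7.
U+16D4: 3-byte form → E1 9B 94.
U+26CD: 3-byte form → E2 9B 8D.
Concatenated (22 bytes): EB BC 96 E2 97 8E F2 B0 8D AC F0 90 80 9B DF A7 E1 9B 94 E2 9B 8D.

EB BC 96 E2 97 8E F2 B0 8D AC F0 90 80 9B DF A7 E1 9B 94 E2 9B 8D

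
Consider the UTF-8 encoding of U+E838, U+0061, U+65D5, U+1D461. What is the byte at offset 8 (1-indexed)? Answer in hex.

0xF0

1-indexed offset 8 is 0-indexed offset 7.
U+E838 → 3-byte form EE A0 B8 at offsets 0–2.
U+0061 → 1-byte form 61 at offsets 3–3.
U+65D5 → 3-byte form E6 97 95 at offsets 4–6.
U+1D461 → 4-byte form F0 9D 91 A1 at offsets 7–10.
Offset 7 falls in char 4's range; it's byte 1 of F0 9D 91 A1 = 0xF0.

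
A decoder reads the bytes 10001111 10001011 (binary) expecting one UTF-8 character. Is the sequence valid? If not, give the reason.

Byte 0x8F = 10001111 has the form 10xxxxxx — a continuation byte — but there is no preceding leading byte.

invalid (continuation byte with no leading byte)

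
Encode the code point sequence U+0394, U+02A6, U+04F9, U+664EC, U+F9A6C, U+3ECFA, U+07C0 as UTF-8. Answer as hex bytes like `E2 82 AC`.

CE 94 CA A6 D3 B9 F1 A6 93 AC F3 B9 A9 AC F0 BE B3 BA DF 80

U+0394: 2-byte form → CE 94.
U+02A6: 2-byte form → CA A6.
U+04F9: 2-byte form → D3 B9.
U+664EC: 4-byte form → F1 A6 93 AC.
U+F9A6C: 4-byte form → F3 B9 A9 AC.
U+3ECFA: 4-byte form → F0 BE B3 BA.
U+07C0: 2-byte form → DF 80.
Concatenated (20 bytes): CE 94 CA A6 D3 B9 F1 A6 93 AC F3 B9 A9 AC F0 BE B3 BA DF 80.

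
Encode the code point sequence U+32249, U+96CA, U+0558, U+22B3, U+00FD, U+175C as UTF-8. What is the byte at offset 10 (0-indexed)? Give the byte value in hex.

0x8A

U+32249 → 4-byte form F0 B2 89 89 at offsets 0–3.
U+96CA → 3-byte form E9 9B 8A at offsets 4–6.
U+0558 → 2-byte form D5 98 at offsets 7–8.
U+22B3 → 3-byte form E2 8A B3 at offsets 9–11.
Offset 10 falls in char 4's range; it's byte 2 of E2 8A B3 = 0x8A.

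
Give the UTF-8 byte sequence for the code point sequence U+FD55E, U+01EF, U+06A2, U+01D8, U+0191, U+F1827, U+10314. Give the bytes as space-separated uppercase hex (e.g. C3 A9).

U+FD55E: 4-byte form → F3 BD 95 9E.
U+01EF: 2-byte form → C7 AF.
U+06A2: 2-byte form → DA A2.
U+01D8: 2-byte form → C7 98.
U+0191: 2-byte form → C6 91.
U+F1827: 4-byte form → F3 B1 A0 A7.
U+10314: 4-byte form → F0 90 8C 94.
Concatenated (20 bytes): F3 BD 95 9E C7 AF DA A2 C7 98 C6 91 F3 B1 A0 A7 F0 90 8C 94.

F3 BD 95 9E C7 AF DA A2 C7 98 C6 91 F3 B1 A0 A7 F0 90 8C 94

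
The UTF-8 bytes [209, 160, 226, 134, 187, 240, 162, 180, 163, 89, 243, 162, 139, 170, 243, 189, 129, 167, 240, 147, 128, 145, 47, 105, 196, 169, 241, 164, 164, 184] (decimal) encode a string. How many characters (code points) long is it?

Byte at offset 0: 0xD1 = 11010001 → 2-byte char (#1). Advance 2.
Byte at offset 2: 0xE2 = 11100010 → 3-byte char (#2). Advance 3.
Byte at offset 5: 0xF0 = 11110000 → 4-byte char (#3). Advance 4.
Byte at offset 9: 0x59 = 01011001 → 1-byte char (#4). Advance 1.
Byte at offset 10: 0xF3 = 11110011 → 4-byte char (#5). Advance 4.
Byte at offset 14: 0xF3 = 11110011 → 4-byte char (#6). Advance 4.
Byte at offset 18: 0xF0 = 11110000 → 4-byte char (#7). Advance 4.
Byte at offset 22: 0x2F = 00101111 → 1-byte char (#8). Advance 1.
Byte at offset 23: 0x69 = 01101001 → 1-byte char (#9). Advance 1.
Byte at offset 24: 0xC4 = 11000100 → 2-byte char (#10). Advance 2.
Byte at offset 26: 0xF1 = 11110001 → 4-byte char (#11). Advance 4.
Reached end at offset 30 after 11 code points.

11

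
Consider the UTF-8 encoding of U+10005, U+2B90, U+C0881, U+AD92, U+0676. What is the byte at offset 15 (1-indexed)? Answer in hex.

0xD9

1-indexed offset 15 is 0-indexed offset 14.
U+10005 → 4-byte form F0 90 80 85 at offsets 0–3.
U+2B90 → 3-byte form E2 AE 90 at offsets 4–6.
U+C0881 → 4-byte form F3 80 A2 81 at offsets 7–10.
U+AD92 → 3-byte form EA B6 92 at offsets 11–13.
U+0676 → 2-byte form D9 B6 at offsets 14–15.
Offset 14 falls in char 5's range; it's byte 1 of D9 B6 = 0xD9.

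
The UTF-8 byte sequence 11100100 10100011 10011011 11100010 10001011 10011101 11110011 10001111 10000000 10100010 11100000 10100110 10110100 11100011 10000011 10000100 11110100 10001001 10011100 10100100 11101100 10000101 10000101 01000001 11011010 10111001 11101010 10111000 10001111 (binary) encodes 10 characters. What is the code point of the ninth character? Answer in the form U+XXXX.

Offset 0: leading byte 0xE4 = 11100100 → 3-byte char #1 = E4 A3 9B.
Offset 3: leading byte 0xE2 = 11100010 → 3-byte char #2 = E2 8B 9D.
Offset 6: leading byte 0xF3 = 11110011 → 4-byte char #3 = F3 8F 80 A2.
Offset 10: leading byte 0xE0 = 11100000 → 3-byte char #4 = E0 A6 B4.
Offset 13: leading byte 0xE3 = 11100011 → 3-byte char #5 = E3 83 84.
Offset 16: leading byte 0xF4 = 11110100 → 4-byte char #6 = F4 89 9C A4.
Offset 20: leading byte 0xEC = 11101100 → 3-byte char #7 = EC 85 85.
Offset 23: leading byte 0x41 = 01000001 → 1-byte char #8 = 41.
Offset 24: leading byte 0xDA = 11011010 → 2-byte char #9 = DA B9.
Leading byte 0xDA = 11011010 matches 110xxxxx → 2-byte sequence.
Byte 1: 0xDA = 11011010, payload 11010 (5 bits).
Byte 2: 0xB9 = 10111001 (10xxxxxx ✓), payload 111001.
Concatenate: 11010111001 = 0x6B9 (11 bits → U+06B9).

U+06B9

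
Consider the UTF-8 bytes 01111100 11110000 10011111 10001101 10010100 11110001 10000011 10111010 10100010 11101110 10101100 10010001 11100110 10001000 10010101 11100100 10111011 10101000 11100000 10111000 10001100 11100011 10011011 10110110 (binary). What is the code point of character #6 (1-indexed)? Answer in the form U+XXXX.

U+4EE8

Offset 0: leading byte 0x7C = 01111100 → 1-byte char #1 = 7C.
Offset 1: leading byte 0xF0 = 11110000 → 4-byte char #2 = F0 9F 8D 94.
Offset 5: leading byte 0xF1 = 11110001 → 4-byte char #3 = F1 83 BA A2.
Offset 9: leading byte 0xEE = 11101110 → 3-byte char #4 = EE AC 91.
Offset 12: leading byte 0xE6 = 11100110 → 3-byte char #5 = E6 88 95.
Offset 15: leading byte 0xE4 = 11100100 → 3-byte char #6 = E4 BB A8.
Leading byte 0xE4 = 11100100 matches 1110xxxx → 3-byte sequence.
Byte 1: 0xE4 = 11100100, payload 0100 (4 bits).
Byte 2: 0xBB = 10111011 (10xxxxxx ✓), payload 111011.
Byte 3: 0xA8 = 10101000 (10xxxxxx ✓), payload 101000.
Concatenate: 0100111011101000 = 0x4EE8 (16 bits → U+4EE8).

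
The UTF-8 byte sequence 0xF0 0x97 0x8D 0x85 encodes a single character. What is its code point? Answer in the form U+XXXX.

Leading byte 0xF0 = 11110000 matches 11110xxx → 4-byte sequence.
Byte 1: 0xF0 = 11110000, payload 000 (3 bits).
Byte 2: 0x97 = 10010111 (10xxxxxx ✓), payload 010111.
Byte 3: 0x8D = 10001101 (10xxxxxx ✓), payload 001101.
Byte 4: 0x85 = 10000101 (10xxxxxx ✓), payload 000101.
Concatenate: 000010111001101000101 = 0x17345 (21 bits → U+17345).

U+17345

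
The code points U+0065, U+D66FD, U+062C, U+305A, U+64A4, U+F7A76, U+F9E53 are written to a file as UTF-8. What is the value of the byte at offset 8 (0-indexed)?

U+0065 → 1-byte form 65 at offsets 0–0.
U+D66FD → 4-byte form F3 96 9B BD at offsets 1–4.
U+062C → 2-byte form D8 AC at offsets 5–6.
U+305A → 3-byte form E3 81 9A at offsets 7–9.
Offset 8 falls in char 4's range; it's byte 2 of E3 81 9A = 0x81.

0x81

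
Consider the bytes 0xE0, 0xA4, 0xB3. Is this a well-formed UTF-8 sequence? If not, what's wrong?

valid

Leading byte 0xE0 = 11100000 → 3-byte form.
Continuation bytes 0xA4=10100100, 0xB3=10110011 all match 10xxxxxx.
Decoded value 0x933 is ≥ 0x800 (shortest form) and not a surrogate.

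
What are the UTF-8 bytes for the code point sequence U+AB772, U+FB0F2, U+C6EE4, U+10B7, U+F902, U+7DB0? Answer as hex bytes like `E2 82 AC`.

U+AB772: 4-byte form → F2 AB 9D B2.
U+FB0F2: 4-byte form → F3 BB 83 B2.
U+C6EE4: 4-byte form → F3 86 BB A4.
U+10B7: 3-byte form → E1 82 B7.
U+F902: 3-byte form → EF A4 82.
U+7DB0: 3-byte form → E7 B6 B0.
Concatenated (21 bytes): F2 AB 9D B2 F3 BB 83 B2 F3 86 BB A4 E1 82 B7 EF A4 82 E7 B6 B0.

F2 AB 9D B2 F3 BB 83 B2 F3 86 BB A4 E1 82 B7 EF A4 82 E7 B6 B0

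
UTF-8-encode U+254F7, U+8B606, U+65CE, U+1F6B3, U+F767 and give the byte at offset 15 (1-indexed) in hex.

0xB3

1-indexed offset 15 is 0-indexed offset 14.
U+254F7 → 4-byte form F0 A5 93 B7 at offsets 0–3.
U+8B606 → 4-byte form F2 8B 98 86 at offsets 4–7.
U+65CE → 3-byte form E6 97 8E at offsets 8–10.
U+1F6B3 → 4-byte form F0 9F 9A B3 at offsets 11–14.
Offset 14 falls in char 4's range; it's byte 4 of F0 9F 9A B3 = 0xB3.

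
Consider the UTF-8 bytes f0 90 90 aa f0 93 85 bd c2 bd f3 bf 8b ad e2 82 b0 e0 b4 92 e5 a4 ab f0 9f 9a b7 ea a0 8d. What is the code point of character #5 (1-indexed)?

Offset 0: leading byte 0xF0 = 11110000 → 4-byte char #1 = F0 90 90 AA.
Offset 4: leading byte 0xF0 = 11110000 → 4-byte char #2 = F0 93 85 BD.
Offset 8: leading byte 0xC2 = 11000010 → 2-byte char #3 = C2 BD.
Offset 10: leading byte 0xF3 = 11110011 → 4-byte char #4 = F3 BF 8B AD.
Offset 14: leading byte 0xE2 = 11100010 → 3-byte char #5 = E2 82 B0.
Leading byte 0xE2 = 11100010 matches 1110xxxx → 3-byte sequence.
Byte 1: 0xE2 = 11100010, payload 0010 (4 bits).
Byte 2: 0x82 = 10000010 (10xxxxxx ✓), payload 000010.
Byte 3: 0xB0 = 10110000 (10xxxxxx ✓), payload 110000.
Concatenate: 0010000010110000 = 0x20B0 (16 bits → U+20B0).

U+20B0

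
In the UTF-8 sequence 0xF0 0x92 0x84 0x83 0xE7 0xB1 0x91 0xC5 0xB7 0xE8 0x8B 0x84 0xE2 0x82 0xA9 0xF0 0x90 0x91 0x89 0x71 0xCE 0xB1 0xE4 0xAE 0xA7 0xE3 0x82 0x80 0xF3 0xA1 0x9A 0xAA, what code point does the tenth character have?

U+3080

Offset 0: leading byte 0xF0 = 11110000 → 4-byte char #1 = F0 92 84 83.
Offset 4: leading byte 0xE7 = 11100111 → 3-byte char #2 = E7 B1 91.
Offset 7: leading byte 0xC5 = 11000101 → 2-byte char #3 = C5 B7.
Offset 9: leading byte 0xE8 = 11101000 → 3-byte char #4 = E8 8B 84.
Offset 12: leading byte 0xE2 = 11100010 → 3-byte char #5 = E2 82 A9.
Offset 15: leading byte 0xF0 = 11110000 → 4-byte char #6 = F0 90 91 89.
Offset 19: leading byte 0x71 = 01110001 → 1-byte char #7 = 71.
Offset 20: leading byte 0xCE = 11001110 → 2-byte char #8 = CE B1.
Offset 22: leading byte 0xE4 = 11100100 → 3-byte char #9 = E4 AE A7.
Offset 25: leading byte 0xE3 = 11100011 → 3-byte char #10 = E3 82 80.
Leading byte 0xE3 = 11100011 matches 1110xxxx → 3-byte sequence.
Byte 1: 0xE3 = 11100011, payload 0011 (4 bits).
Byte 2: 0x82 = 10000010 (10xxxxxx ✓), payload 000010.
Byte 3: 0x80 = 10000000 (10xxxxxx ✓), payload 000000.
Concatenate: 0011000010000000 = 0x3080 (16 bits → U+3080).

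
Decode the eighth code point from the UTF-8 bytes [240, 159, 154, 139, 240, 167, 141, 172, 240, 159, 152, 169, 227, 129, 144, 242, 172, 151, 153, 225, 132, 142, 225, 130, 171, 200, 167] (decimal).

U+0227

Offset 0: leading byte 0xF0 = 11110000 → 4-byte char #1 = F0 9F 9A 8B.
Offset 4: leading byte 0xF0 = 11110000 → 4-byte char #2 = F0 A7 8D AC.
Offset 8: leading byte 0xF0 = 11110000 → 4-byte char #3 = F0 9F 98 A9.
Offset 12: leading byte 0xE3 = 11100011 → 3-byte char #4 = E3 81 90.
Offset 15: leading byte 0xF2 = 11110010 → 4-byte char #5 = F2 AC 97 99.
Offset 19: leading byte 0xE1 = 11100001 → 3-byte char #6 = E1 84 8E.
Offset 22: leading byte 0xE1 = 11100001 → 3-byte char #7 = E1 82 AB.
Offset 25: leading byte 0xC8 = 11001000 → 2-byte char #8 = C8 A7.
Leading byte 0xC8 = 11001000 matches 110xxxxx → 2-byte sequence.
Byte 1: 0xC8 = 11001000, payload 01000 (5 bits).
Byte 2: 0xA7 = 10100111 (10xxxxxx ✓), payload 100111.
Concatenate: 01000100111 = 0x227 (11 bits → U+0227).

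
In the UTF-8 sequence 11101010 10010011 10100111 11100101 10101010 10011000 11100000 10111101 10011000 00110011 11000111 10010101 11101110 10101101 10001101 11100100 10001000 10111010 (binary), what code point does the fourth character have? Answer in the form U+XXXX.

U+0033

Offset 0: leading byte 0xEA = 11101010 → 3-byte char #1 = EA 93 A7.
Offset 3: leading byte 0xE5 = 11100101 → 3-byte char #2 = E5 AA 98.
Offset 6: leading byte 0xE0 = 11100000 → 3-byte char #3 = E0 BD 98.
Offset 9: leading byte 0x33 = 00110011 → 1-byte char #4 = 33.
Leading byte 0x33 = 00110011 matches 0xxxxxxx → 1-byte sequence.
Byte 1: 0x33 = 00110011, payload 0110011 (7 bits).
Concatenate: 0110011 = 0x33 (7 bits → U+0033).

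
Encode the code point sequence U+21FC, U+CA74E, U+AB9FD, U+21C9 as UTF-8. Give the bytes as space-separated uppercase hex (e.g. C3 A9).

E2 87 BC F3 8A 9D 8E F2 AB A7 BD E2 87 89

U+21FC: 3-byte form → E2 87 BC.
U+CA74E: 4-byte form → F3 8A 9D 8E.
U+AB9FD: 4-byte form → F2 AB A7 BD.
U+21C9: 3-byte form → E2 87 89.
Concatenated (14 bytes): E2 87 BC F3 8A 9D 8E F2 AB A7 BD E2 87 89.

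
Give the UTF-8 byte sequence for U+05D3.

D7 93

U+05D3 = 0x5D3 = 1491 decimal. In range U+0080–U+07FF → 2-byte form: 110xxxxx 10xxxxxx.
Binary (11 bits): 10111010011.
Split 5+6: 10111 | 010011.
Byte 1: 11010111 = 0xD7.
Byte 2: 10010011 = 0x93.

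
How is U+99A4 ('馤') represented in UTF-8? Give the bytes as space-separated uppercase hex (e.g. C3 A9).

U+99A4 = 0x99A4 = 39332 decimal. In range U+0800–U+FFFF → 3-byte form: 1110xxxx 10xxxxxx 10xxxxxx.
Binary (16 bits): 1001100110100100.
Split 4+6+6: 1001 | 100110 | 100100.
Byte 1: 11101001 = 0xE9.
Byte 2: 10100110 = 0xA6.
Byte 3: 10100100 = 0xA4.

E9 A6 A4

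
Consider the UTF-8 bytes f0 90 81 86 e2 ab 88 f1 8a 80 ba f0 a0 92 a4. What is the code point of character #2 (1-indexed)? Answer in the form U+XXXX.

Offset 0: leading byte 0xF0 = 11110000 → 4-byte char #1 = F0 90 81 86.
Offset 4: leading byte 0xE2 = 11100010 → 3-byte char #2 = E2 AB 88.
Leading byte 0xE2 = 11100010 matches 1110xxxx → 3-byte sequence.
Byte 1: 0xE2 = 11100010, payload 0010 (4 bits).
Byte 2: 0xAB = 10101011 (10xxxxxx ✓), payload 101011.
Byte 3: 0x88 = 10001000 (10xxxxxx ✓), payload 001000.
Concatenate: 0010101011001000 = 0x2AC8 (16 bits → U+2AC8).

U+2AC8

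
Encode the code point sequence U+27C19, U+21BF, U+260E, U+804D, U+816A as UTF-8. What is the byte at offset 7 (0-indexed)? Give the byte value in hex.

U+27C19 → 4-byte form F0 A7 B0 99 at offsets 0–3.
U+21BF → 3-byte form E2 86 BF at offsets 4–6.
U+260E → 3-byte form E2 98 8E at offsets 7–9.
Offset 7 falls in char 3's range; it's byte 1 of E2 98 8E = 0xE2.

0xE2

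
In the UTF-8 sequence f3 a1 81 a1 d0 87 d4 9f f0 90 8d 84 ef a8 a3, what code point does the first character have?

Offset 0: leading byte 0xF3 = 11110011 → 4-byte char #1 = F3 A1 81 A1.
Leading byte 0xF3 = 11110011 matches 11110xxx → 4-byte sequence.
Byte 1: 0xF3 = 11110011, payload 011 (3 bits).
Byte 2: 0xA1 = 10100001 (10xxxxxx ✓), payload 100001.
Byte 3: 0x81 = 10000001 (10xxxxxx ✓), payload 000001.
Byte 4: 0xA1 = 10100001 (10xxxxxx ✓), payload 100001.
Concatenate: 011100001000001100001 = 0xE1061 (21 bits → U+E1061).

U+E1061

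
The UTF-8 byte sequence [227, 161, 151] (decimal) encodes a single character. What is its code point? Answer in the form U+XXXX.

Leading byte 0xE3 = 11100011 matches 1110xxxx → 3-byte sequence.
Byte 1: 0xE3 = 11100011, payload 0011 (4 bits).
Byte 2: 0xA1 = 10100001 (10xxxxxx ✓), payload 100001.
Byte 3: 0x97 = 10010111 (10xxxxxx ✓), payload 010111.
Concatenate: 0011100001010111 = 0x3857 (16 bits → U+3857).

U+3857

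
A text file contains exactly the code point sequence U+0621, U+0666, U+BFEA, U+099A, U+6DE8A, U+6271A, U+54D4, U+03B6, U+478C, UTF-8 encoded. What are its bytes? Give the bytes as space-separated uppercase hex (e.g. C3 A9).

D8 A1 D9 A6 EB BF AA E0 A6 9A F1 AD BA 8A F1 A2 9C 9A E5 93 94 CE B6 E4 9E 8C

U+0621: 2-byte form → D8 A1.
U+0666: 2-byte form → D9 A6.
U+BFEA: 3-byte form → EB BF AA.
U+099A: 3-byte form → E0 A6 9A.
U+6DE8A: 4-byte form → F1 AD BA 8A.
U+6271A: 4-byte form → F1 A2 9C 9A.
U+54D4: 3-byte form → E5 93 94.
U+03B6: 2-byte form → CE B6.
U+478C: 3-byte form → E4 9E 8C.
Concatenated (26 bytes): D8 A1 D9 A6 EB BF AA E0 A6 9A F1 AD BA 8A F1 A2 9C 9A E5 93 94 CE B6 E4 9E 8C.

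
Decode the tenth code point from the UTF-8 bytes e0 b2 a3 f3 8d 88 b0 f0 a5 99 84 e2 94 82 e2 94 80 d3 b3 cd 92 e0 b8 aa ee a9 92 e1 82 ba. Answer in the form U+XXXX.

U+10BA

Offset 0: leading byte 0xE0 = 11100000 → 3-byte char #1 = E0 B2 A3.
Offset 3: leading byte 0xF3 = 11110011 → 4-byte char #2 = F3 8D 88 B0.
Offset 7: leading byte 0xF0 = 11110000 → 4-byte char #3 = F0 A5 99 84.
Offset 11: leading byte 0xE2 = 11100010 → 3-byte char #4 = E2 94 82.
Offset 14: leading byte 0xE2 = 11100010 → 3-byte char #5 = E2 94 80.
Offset 17: leading byte 0xD3 = 11010011 → 2-byte char #6 = D3 B3.
Offset 19: leading byte 0xCD = 11001101 → 2-byte char #7 = CD 92.
Offset 21: leading byte 0xE0 = 11100000 → 3-byte char #8 = E0 B8 AA.
Offset 24: leading byte 0xEE = 11101110 → 3-byte char #9 = EE A9 92.
Offset 27: leading byte 0xE1 = 11100001 → 3-byte char #10 = E1 82 BA.
Leading byte 0xE1 = 11100001 matches 1110xxxx → 3-byte sequence.
Byte 1: 0xE1 = 11100001, payload 0001 (4 bits).
Byte 2: 0x82 = 10000010 (10xxxxxx ✓), payload 000010.
Byte 3: 0xBA = 10111010 (10xxxxxx ✓), payload 111010.
Concatenate: 0001000010111010 = 0x10BA (16 bits → U+10BA).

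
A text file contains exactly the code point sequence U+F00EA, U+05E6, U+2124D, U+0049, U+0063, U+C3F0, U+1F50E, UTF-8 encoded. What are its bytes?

F3 B0 83 AA D7 A6 F0 A1 89 8D 49 63 EC 8F B0 F0 9F 94 8E

U+F00EA: 4-byte form → F3 B0 83 AA.
U+05E6: 2-byte form → D7 A6.
U+2124D: 4-byte form → F0 A1 89 8D.
U+0049: 1-byte form → 49.
U+0063: 1-byte form → 63.
U+C3F0: 3-byte form → EC 8F B0.
U+1F50E: 4-byte form → F0 9F 94 8E.
Concatenated (19 bytes): F3 B0 83 AA D7 A6 F0 A1 89 8D 49 63 EC 8F B0 F0 9F 94 8E.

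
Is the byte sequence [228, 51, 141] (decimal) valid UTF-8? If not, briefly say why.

invalid (non-continuation byte where continuation expected)

Leading byte 0xE4 = 11100100 → 3-byte form.
Byte 2 is 0x33 = 00110011, which is not 10xxxxxx — expected a continuation byte.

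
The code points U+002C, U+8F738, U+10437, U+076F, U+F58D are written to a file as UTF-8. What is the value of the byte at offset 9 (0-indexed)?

0xDD

U+002C → 1-byte form 2C at offsets 0–0.
U+8F738 → 4-byte form F2 8F 9C B8 at offsets 1–4.
U+10437 → 4-byte form F0 90 90 B7 at offsets 5–8.
U+076F → 2-byte form DD AF at offsets 9–10.
Offset 9 falls in char 4's range; it's byte 1 of DD AF = 0xDD.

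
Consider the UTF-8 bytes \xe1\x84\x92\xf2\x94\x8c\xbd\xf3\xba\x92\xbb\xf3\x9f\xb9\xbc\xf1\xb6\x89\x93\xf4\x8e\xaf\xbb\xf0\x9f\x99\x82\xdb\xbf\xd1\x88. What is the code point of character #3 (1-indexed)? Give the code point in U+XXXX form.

U+FA4BB

Offset 0: leading byte 0xE1 = 11100001 → 3-byte char #1 = E1 84 92.
Offset 3: leading byte 0xF2 = 11110010 → 4-byte char #2 = F2 94 8C BD.
Offset 7: leading byte 0xF3 = 11110011 → 4-byte char #3 = F3 BA 92 BB.
Leading byte 0xF3 = 11110011 matches 11110xxx → 4-byte sequence.
Byte 1: 0xF3 = 11110011, payload 011 (3 bits).
Byte 2: 0xBA = 10111010 (10xxxxxx ✓), payload 111010.
Byte 3: 0x92 = 10010010 (10xxxxxx ✓), payload 010010.
Byte 4: 0xBB = 10111011 (10xxxxxx ✓), payload 111011.
Concatenate: 011111010010010111011 = 0xFA4BB (21 bits → U+FA4BB).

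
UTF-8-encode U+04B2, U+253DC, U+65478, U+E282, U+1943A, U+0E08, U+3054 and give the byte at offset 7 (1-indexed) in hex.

1-indexed offset 7 is 0-indexed offset 6.
U+04B2 → 2-byte form D2 B2 at offsets 0–1.
U+253DC → 4-byte form F0 A5 8F 9C at offsets 2–5.
U+65478 → 4-byte form F1 A5 91 B8 at offsets 6–9.
Offset 6 falls in char 3's range; it's byte 1 of F1 A5 91 B8 = 0xF1.

0xF1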